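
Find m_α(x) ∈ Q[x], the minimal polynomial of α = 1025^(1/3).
m_α(x) = x^3 - 1025

α satisfies α^3 = 1025, so x^3 - 1025 annihilates α. By the rational root test, a rational root p/q (in lowest terms) of x^3 - 1025 would satisfy p^3 = 1025 q^3, forcing q = 1 and p^3 = 1025; but 1025 is not a perfect cube, contradiction. A monic cubic over Q with no rational root is irreducible (any nontrivial factorization would include a linear factor). Hence x^3 - 1025 is the minimal polynomial of α, and in particular [Q(α):Q] = 3.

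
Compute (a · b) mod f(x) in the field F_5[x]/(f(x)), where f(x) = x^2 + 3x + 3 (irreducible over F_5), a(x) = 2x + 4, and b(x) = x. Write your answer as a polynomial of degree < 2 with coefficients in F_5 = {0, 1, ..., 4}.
a · b ≡ 3x + 4 (mod f(x))

Multiply in F_5[x]: a(x)·b(x) = (2x + 4)·(x) = 2x^2 + 4x. This has degree ≥ 2, so divide by f(x) over F_5: 2x^2 + 4x = (2)·(x^2 + 3x + 3) + (3x + 4). Hence a·b ≡ 3x + 4 (mod f). (F_5[x]/(f) is a field with 5^2 = 25 elements since f is irreducible of degree 2.)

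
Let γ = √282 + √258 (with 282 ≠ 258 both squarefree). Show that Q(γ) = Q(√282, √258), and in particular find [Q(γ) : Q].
[Q(γ) : Q] = 4 (equivalently, Q(γ) = Q(√282, √258))

Obviously Q(γ) ⊆ Q(√282, √258), and [Q(√282, √258):Q] = 4 (since 282, 258 are distinct squarefree integers > 1 with 72756 not a perfect square). To show equality we compute the minimal polynomial of γ. From γ = √282 + √258: γ^2 = 282 + 2√(72756) + 258 = 540 + 2√(72756), so γ^2 - 540 = 2√(72756); squaring, (γ^2 - 540)^2 = 4·72756, i.e. γ^4 - 1080γ^2 + 291600 - 291024 = 0, i.e. γ^4 - 1080γ^2 + 576 = 0. So γ is a root of x^4 - 1080x^2 + 576. This polynomial is irreducible over Q: it has no rational root (each ±√282 ± √258 is irrational), and any factorization into two quadratics over Q would force √(72756) ∈ Q (pairing opposite roots) or √282, √258 ∈ Q (other pairings), all impossible. Hence [Q(γ):Q] = 4 = [Q(√282, √258):Q], so Q(γ) = Q(√282, √258).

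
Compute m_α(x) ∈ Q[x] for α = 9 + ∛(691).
m_α(x) = x^3 - 27x^2 + 243x - 1420

Set β = α - 9 = ∛(691), so β^3 = 691. Then (α - 9)^3 - 691 = 0, i.e. α is a root of g(x) = (x - 9)^3 - 691 = x^3 - 27x^2 + 243x - 1420. Since g(x) = h(x - 9) where h(x) = x^3 - 691, and h is irreducible over Q (because 691 is not a perfect cube, so h has no rational root, and a monic cubic with no rational root is irreducible), g is also irreducible (irreducibility is preserved under the substitution x → x - 9). Hence m_α(x) = x^3 - 27x^2 + 243x - 1420.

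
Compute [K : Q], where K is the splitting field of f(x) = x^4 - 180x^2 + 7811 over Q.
[K : Q] = 4

Solving the quadratic in x^2: x^2 = (180 ± √(180^2 - 4·7811))/2 = (180 ± √1156)/2 = (180 ± 34)/2, giving x^2 = 73 or x^2 = 107. So f(x) = (x^2 - 73)(x^2 - 107) and the roots of f are ±√73, ±√107. Hence the splitting field is K = Q(√73, √107). Since 73 and 107 are distinct squarefree integers > 1, their product 7811 is not a perfect square, so √107 ∉ Q(√73). By the tower law [K:Q] = [Q(√73,√107):Q(√73)] · [Q(√73):Q] = 2 · 2 = 4.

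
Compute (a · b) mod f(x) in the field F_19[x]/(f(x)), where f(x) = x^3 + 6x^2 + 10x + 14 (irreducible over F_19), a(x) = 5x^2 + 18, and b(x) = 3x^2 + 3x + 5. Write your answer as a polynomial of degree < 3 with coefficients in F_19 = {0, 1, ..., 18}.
a · b ≡ 18x^2 + 5x (mod f(x))

Multiply in F_19[x]: a(x)·b(x) = (5x^2 + 18)·(3x^2 + 3x + 5) = 15x^4 + 15x^3 + 3x^2 + 16x + 14. This has degree ≥ 3, so divide by f(x) over F_19: 15x^4 + 15x^3 + 3x^2 + 16x + 14 = (15x + 1)·(x^3 + 6x^2 + 10x + 14) + (18x^2 + 5x). Hence a·b ≡ 18x^2 + 5x (mod f). (F_19[x]/(f) is a field with 19^3 = 6859 elements since f is irreducible of degree 3.)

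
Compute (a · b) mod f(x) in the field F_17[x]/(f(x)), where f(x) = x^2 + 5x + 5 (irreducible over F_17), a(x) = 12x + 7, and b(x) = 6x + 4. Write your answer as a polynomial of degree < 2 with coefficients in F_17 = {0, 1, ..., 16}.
a · b ≡ 2x + 8 (mod f(x))

Multiply in F_17[x]: a(x)·b(x) = (12x + 7)·(6x + 4) = 4x^2 + 5x + 11. This has degree ≥ 2, so divide by f(x) over F_17: 4x^2 + 5x + 11 = (4)·(x^2 + 5x + 5) + (2x + 8). Hence a·b ≡ 2x + 8 (mod f). (F_17[x]/(f) is a field with 17^2 = 289 elements since f is irreducible of degree 2.)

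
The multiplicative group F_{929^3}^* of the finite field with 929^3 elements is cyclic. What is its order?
|F_{929^3}^*| = 801765088

F_{929^3} has 929^3 = 801765089 elements; its multiplicative group consists of all nonzero elements, so |F_{929^3}^*| = 801765089 - 1 = 801765088. (It is cyclic since any finite subgroup of the multiplicative group of a field is cyclic.)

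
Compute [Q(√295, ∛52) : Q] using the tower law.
[Q(√295, ∛52) : Q] = 6

Let L = Q(√295, ∛52). Since Q(√295) ⊂ L and [Q(√295):Q] = 2, the tower law gives 2 | [L:Q]. Likewise Q(∛52) ⊂ L with [Q(∛52):Q] = 3 (because 52 is not a perfect cube), so 3 | [L:Q]. As gcd(2,3) = 1, [L:Q] is divisible by 6. Conversely L is generated over Q by √295 and ∛52, so [L:Q] ≤ 2·3 = 6. Therefore [Q(√295, ∛52) : Q] = 6.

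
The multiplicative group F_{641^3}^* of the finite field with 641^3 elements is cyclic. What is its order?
|F_{641^3}^*| = 263374720

F_{641^3} has 641^3 = 263374721 elements; its multiplicative group consists of all nonzero elements, so |F_{641^3}^*| = 263374721 - 1 = 263374720. (It is cyclic since any finite subgroup of the multiplicative group of a field is cyclic.)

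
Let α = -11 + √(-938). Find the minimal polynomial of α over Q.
m_α(x) = x^2 + 22x + 1059

From α + 11 = √(-938), squaring gives (α + 11)^2 = -938, i.e. α^2 + 22α + 121 = -938, so α^2 + 22α + 1059 = 0. The discriminant of x^2 + 22x + 1059 is (22)^2 - 4·(1059) = 484 - 4236 = -3752, and 4·(-938) is not a perfect square in Q since -938 is squarefree and ≠ 1. Hence x^2 + 22x + 1059 is irreducible over Q and is the minimal polynomial of α.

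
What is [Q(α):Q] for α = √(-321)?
[Q(α):Q] = 2

[Q(α):Q] equals the degree of the minimal polynomial of α. Here α^2 = -321 and x^2 + 321 is irreducible (d = -321 is squarefree, ≠ 1, hence not a square), so deg(m_α) = 2. Thus [Q(α):Q] = 2.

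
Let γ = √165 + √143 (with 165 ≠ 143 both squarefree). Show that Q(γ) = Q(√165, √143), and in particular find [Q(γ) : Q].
[Q(γ) : Q] = 4 (equivalently, Q(γ) = Q(√165, √143))

Obviously Q(γ) ⊆ Q(√165, √143), and [Q(√165, √143):Q] = 4 (since 165, 143 are distinct squarefree integers > 1 with 23595 not a perfect square). To show equality we compute the minimal polynomial of γ. From γ = √165 + √143: γ^2 = 165 + 2√(23595) + 143 = 308 + 2√(23595), so γ^2 - 308 = 2√(23595); squaring, (γ^2 - 308)^2 = 4·23595, i.e. γ^4 - 616γ^2 + 94864 - 94380 = 0, i.e. γ^4 - 616γ^2 + 484 = 0. So γ is a root of x^4 - 616x^2 + 484. This polynomial is irreducible over Q: it has no rational root (each ±√165 ± √143 is irrational), and any factorization into two quadratics over Q would force √(23595) ∈ Q (pairing opposite roots) or √165, √143 ∈ Q (other pairings), all impossible. Hence [Q(γ):Q] = 4 = [Q(√165, √143):Q], so Q(γ) = Q(√165, √143).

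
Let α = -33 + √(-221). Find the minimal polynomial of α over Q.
m_α(x) = x^2 + 66x + 1310

From α + 33 = √(-221), squaring gives (α + 33)^2 = -221, i.e. α^2 + 66α + 1089 = -221, so α^2 + 66α + 1310 = 0. The discriminant of x^2 + 66x + 1310 is (66)^2 - 4·(1310) = 4356 - 5240 = -884, and 4·(-221) is not a perfect square in Q since -221 is squarefree and ≠ 1. Hence x^2 + 66x + 1310 is irreducible over Q and is the minimal polynomial of α.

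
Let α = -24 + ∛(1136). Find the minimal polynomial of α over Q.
m_α(x) = x^3 + 72x^2 + 1728x + 12688

Set β = α + 24 = ∛(1136), so β^3 = 1136. Then (α + 24)^3 - 1136 = 0, i.e. α is a root of g(x) = (x + 24)^3 - 1136 = x^3 + 72x^2 + 1728x + 12688. Since g(x) = h(x + 24) where h(x) = x^3 - 1136, and h is irreducible over Q (because 1136 is not a perfect cube, so h has no rational root, and a monic cubic with no rational root is irreducible), g is also irreducible (irreducibility is preserved under the substitution x → x + 24). Hence m_α(x) = x^3 + 72x^2 + 1728x + 12688.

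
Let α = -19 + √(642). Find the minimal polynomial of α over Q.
m_α(x) = x^2 + 38x - 281

From α + 19 = √(642), squaring gives (α + 19)^2 = 642, i.e. α^2 + 38α + 361 = 642, so α^2 + 38α - 281 = 0. The discriminant of x^2 + 38x - 281 is (38)^2 - 4·(-281) = 1444 + 1124 = 2568, and 4·(642) is not a perfect square in Q since 642 is squarefree and ≠ 1. Hence x^2 + 38x - 281 is irreducible over Q and is the minimal polynomial of α.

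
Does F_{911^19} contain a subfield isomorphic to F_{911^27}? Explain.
No: F_{911^27} is not a subfield of F_{911^19}

F_{p^m} embeds in F_{p^n} iff m | n. Here 27 ∤ 19 (since 19 = 0·27 + 19 with remainder 19 ≠ 0), so F_{911^27} is not a subfield of F_{911^19}. Equivalently: if it were, the tower law would give 27 = [F_{911^27}:F_911] dividing [F_{911^19}:F_911] = 19, contradiction.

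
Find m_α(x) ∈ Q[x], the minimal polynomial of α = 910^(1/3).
m_α(x) = x^3 - 910

α satisfies α^3 = 910, so x^3 - 910 annihilates α. By the rational root test, a rational root p/q (in lowest terms) of x^3 - 910 would satisfy p^3 = 910 q^3, forcing q = 1 and p^3 = 910; but 910 is not a perfect cube, contradiction. A monic cubic over Q with no rational root is irreducible (any nontrivial factorization would include a linear factor). Hence x^3 - 910 is the minimal polynomial of α, and in particular [Q(α):Q] = 3.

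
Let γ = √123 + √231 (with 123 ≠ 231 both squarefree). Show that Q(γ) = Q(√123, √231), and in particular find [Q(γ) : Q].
[Q(γ) : Q] = 4 (equivalently, Q(γ) = Q(√123, √231))

Obviously Q(γ) ⊆ Q(√123, √231), and [Q(√123, √231):Q] = 4 (since 123, 231 are distinct squarefree integers > 1 with 28413 not a perfect square). To show equality we compute the minimal polynomial of γ. From γ = √123 + √231: γ^2 = 123 + 2√(28413) + 231 = 354 + 2√(28413), so γ^2 - 354 = 2√(28413); squaring, (γ^2 - 354)^2 = 4·28413, i.e. γ^4 - 708γ^2 + 125316 - 113652 = 0, i.e. γ^4 - 708γ^2 + 11664 = 0. So γ is a root of x^4 - 708x^2 + 11664. This polynomial is irreducible over Q: it has no rational root (each ±√123 ± √231 is irrational), and any factorization into two quadratics over Q would force √(28413) ∈ Q (pairing opposite roots) or √123, √231 ∈ Q (other pairings), all impossible. Hence [Q(γ):Q] = 4 = [Q(√123, √231):Q], so Q(γ) = Q(√123, √231).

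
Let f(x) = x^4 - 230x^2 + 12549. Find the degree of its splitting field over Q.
[K : Q] = 4

Solving the quadratic in x^2: x^2 = (230 ± √(230^2 - 4·12549))/2 = (230 ± √2704)/2 = (230 ± 52)/2, giving x^2 = 89 or x^2 = 141. So f(x) = (x^2 - 89)(x^2 - 141) and the roots of f are ±√89, ±√141. Hence the splitting field is K = Q(√89, √141). Since 89 and 141 are distinct squarefree integers > 1, their product 12549 is not a perfect square, so √141 ∉ Q(√89). By the tower law [K:Q] = [Q(√89,√141):Q(√89)] · [Q(√89):Q] = 2 · 2 = 4.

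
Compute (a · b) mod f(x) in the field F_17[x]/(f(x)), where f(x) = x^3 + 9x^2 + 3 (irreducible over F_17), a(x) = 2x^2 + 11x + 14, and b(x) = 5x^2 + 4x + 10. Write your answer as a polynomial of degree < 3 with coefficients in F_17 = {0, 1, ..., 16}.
a · b ≡ 3x^2 (mod f(x))

Multiply in F_17[x]: a(x)·b(x) = (2x^2 + 11x + 14)·(5x^2 + 4x + 10) = 10x^4 + 12x^3 + 15x^2 + 13x + 4. This has degree ≥ 3, so divide by f(x) over F_17: 10x^4 + 12x^3 + 15x^2 + 13x + 4 = (10x + 7)·(x^3 + 9x^2 + 3) + (3x^2). Hence a·b ≡ 3x^2 (mod f). (F_17[x]/(f) is a field with 17^3 = 4913 elements since f is irreducible of degree 3.)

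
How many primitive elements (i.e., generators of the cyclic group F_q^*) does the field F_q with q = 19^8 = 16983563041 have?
There are φ(16983563040) = 4237885440 primitive elements

F_q^* is cyclic of order q - 1 = 16983563040. A cyclic group of order m has exactly φ(m) generators. Here m = 16983563040 = 2^5 · 3^2 · 5 · 17 · 181 · 3833, so the number of primitive elements is φ(16983563040) = 4237885440.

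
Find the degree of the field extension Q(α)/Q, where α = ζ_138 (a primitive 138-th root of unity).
[Q(α):Q] = 44

The minimal polynomial of ζ_138 over Q is the 138-th cyclotomic polynomial Φ_138(x), which is irreducible over Q and has degree φ(138) = 44. Hence [Q(α):Q] = φ(138) = 44.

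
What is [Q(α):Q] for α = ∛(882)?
[Q(α):Q] = 3

The minimal polynomial of α is x^3 - 882, irreducible over Q since 882 is not a perfect cube (so x^3 - 882 has no rational root). Hence [Q(α):Q] = deg(m_α) = 3.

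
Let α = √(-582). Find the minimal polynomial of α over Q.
m_α(x) = x^2 + 582

α satisfies α^2 + 582 = 0, so x^2 + 582 annihilates α. Since d = -582 is squarefree and ≠ 1, it is not a perfect square in Q, so x^2 + 582 has no rational root and is therefore irreducible over Q (a degree-2 polynomial over a field is irreducible iff it has no root). Hence m_α(x) = x^2 + 582.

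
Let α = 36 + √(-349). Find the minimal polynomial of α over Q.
m_α(x) = x^2 - 72x + 1645

From α - 36 = √(-349), squaring gives (α - 36)^2 = -349, i.e. α^2 - 72α + 1296 = -349, so α^2 - 72α + 1645 = 0. The discriminant of x^2 - 72x + 1645 is (-72)^2 - 4·(1645) = 5184 - 6580 = -1396, and 4·(-349) is not a perfect square in Q since -349 is squarefree and ≠ 1. Hence x^2 - 72x + 1645 is irreducible over Q and is the minimal polynomial of α.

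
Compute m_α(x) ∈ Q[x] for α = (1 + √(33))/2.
m_α(x) = x^2 - x - 8

From 2α - 1 = √(33), squaring gives (2α - 1)^2 = 33, i.e. 4α^2 - 4α + 1 = 33, so α^2 - α + (1 - 33)/4 = 0. Since 33 ≡ 1 (mod 4), (1 - 33)/4 = -8 ∈ Z. The polynomial x^2 - x - 8 has discriminant 1 - 4·(-8) = 33, which is not a perfect square in Q (d = 33 is squarefree and ≠ 1), so x^2 - x - 8 is irreducible over Q. It is the minimal polynomial of α.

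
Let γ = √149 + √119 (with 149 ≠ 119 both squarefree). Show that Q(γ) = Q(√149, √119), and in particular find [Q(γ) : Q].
[Q(γ) : Q] = 4 (equivalently, Q(γ) = Q(√149, √119))

Obviously Q(γ) ⊆ Q(√149, √119), and [Q(√149, √119):Q] = 4 (since 149, 119 are distinct squarefree integers > 1 with 17731 not a perfect square). To show equality we compute the minimal polynomial of γ. From γ = √149 + √119: γ^2 = 149 + 2√(17731) + 119 = 268 + 2√(17731), so γ^2 - 268 = 2√(17731); squaring, (γ^2 - 268)^2 = 4·17731, i.e. γ^4 - 536γ^2 + 71824 - 70924 = 0, i.e. γ^4 - 536γ^2 + 900 = 0. So γ is a root of x^4 - 536x^2 + 900. This polynomial is irreducible over Q: it has no rational root (each ±√149 ± √119 is irrational), and any factorization into two quadratics over Q would force √(17731) ∈ Q (pairing opposite roots) or √149, √119 ∈ Q (other pairings), all impossible. Hence [Q(γ):Q] = 4 = [Q(√149, √119):Q], so Q(γ) = Q(√149, √119).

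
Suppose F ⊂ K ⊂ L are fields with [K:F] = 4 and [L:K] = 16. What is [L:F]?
[L:F] = 64

The tower law says that for any tower of field extensions F ⊂ K ⊂ L with finite degrees, [L:F] = [L:K] · [K:F]. Here this gives [L:F] = 16 · 4 = 64.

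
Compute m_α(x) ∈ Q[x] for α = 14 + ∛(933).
m_α(x) = x^3 - 42x^2 + 588x - 3677

Set β = α - 14 = ∛(933), so β^3 = 933. Then (α - 14)^3 - 933 = 0, i.e. α is a root of g(x) = (x - 14)^3 - 933 = x^3 - 42x^2 + 588x - 3677. Since g(x) = h(x - 14) where h(x) = x^3 - 933, and h is irreducible over Q (because 933 is not a perfect cube, so h has no rational root, and a monic cubic with no rational root is irreducible), g is also irreducible (irreducibility is preserved under the substitution x → x - 14). Hence m_α(x) = x^3 - 42x^2 + 588x - 3677.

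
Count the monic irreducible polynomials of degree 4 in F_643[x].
There are 42734915538 monic irreducible polynomials of degree 4 over F_643

Each element of F_{643^4} that lies in no proper subfield is a root of exactly one monic irreducible of degree 4 over F_643, and each such polynomial has 4 distinct roots in F_{643^4}. By Möbius inversion the count is N_643(4) = (1/4) Σ_{d|4} μ(4/d) · 643^d = (1/4)(μ(4)·643^1 + μ(2)·643^2 + μ(1)·643^4) = 170939662152/4 = 42734915538.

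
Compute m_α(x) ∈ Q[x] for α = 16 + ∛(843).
m_α(x) = x^3 - 48x^2 + 768x - 4939

Set β = α - 16 = ∛(843), so β^3 = 843. Then (α - 16)^3 - 843 = 0, i.e. α is a root of g(x) = (x - 16)^3 - 843 = x^3 - 48x^2 + 768x - 4939. Since g(x) = h(x - 16) where h(x) = x^3 - 843, and h is irreducible over Q (because 843 is not a perfect cube, so h has no rational root, and a monic cubic with no rational root is irreducible), g is also irreducible (irreducibility is preserved under the substitution x → x - 16). Hence m_α(x) = x^3 - 48x^2 + 768x - 4939.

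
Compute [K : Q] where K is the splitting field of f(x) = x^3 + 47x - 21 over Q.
[K : Q] = 6

By the rational root test, any rational root of the monic integer polynomial f(x) = x^3 + 47x - 21 must be an integer dividing the constant term -21, i.e. one of ±{1, 3, 7, 21}. Evaluating: f(1) = 27, f(-1) = -69, f(3) = 147, f(-3) = -189, f(7) = 651, f(-7) = -693, f(21) = 10227, f(-21) = -10269; none is 0, so f has no rational root and is therefore irreducible over Q (a cubic with no linear factor over a field is irreducible). For an irreducible cubic, the Galois group is A_3 or S_3 according as the discriminant disc(f) = -4a^3 - 27b^2 = -4·(47)^3 - 27·(-21)^2 = -427199 is or is not a square in Q. Here disc(f) = -427199 is not a perfect square in Q, so the Galois group of f over Q is not contained in A_3 and must be all of S_3. The splitting field has degree |S_3| = 6 over Q, so [K : Q] = 6.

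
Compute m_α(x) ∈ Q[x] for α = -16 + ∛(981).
m_α(x) = x^3 + 48x^2 + 768x + 3115

Set β = α + 16 = ∛(981), so β^3 = 981. Then (α + 16)^3 - 981 = 0, i.e. α is a root of g(x) = (x + 16)^3 - 981 = x^3 + 48x^2 + 768x + 3115. Since g(x) = h(x + 16) where h(x) = x^3 - 981, and h is irreducible over Q (because 981 is not a perfect cube, so h has no rational root, and a monic cubic with no rational root is irreducible), g is also irreducible (irreducibility is preserved under the substitution x → x + 16). Hence m_α(x) = x^3 + 48x^2 + 768x + 3115.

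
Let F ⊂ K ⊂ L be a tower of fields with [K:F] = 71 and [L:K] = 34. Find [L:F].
[L:F] = 2414

The tower law says that for any tower of field extensions F ⊂ K ⊂ L with finite degrees, [L:F] = [L:K] · [K:F]. Here this gives [L:F] = 34 · 71 = 2414.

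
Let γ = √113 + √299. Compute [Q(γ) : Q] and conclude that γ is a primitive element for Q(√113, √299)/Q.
[Q(γ) : Q] = 4 (equivalently, Q(γ) = Q(√113, √299))

Obviously Q(γ) ⊆ Q(√113, √299), and [Q(√113, √299):Q] = 4 (since 113, 299 are distinct squarefree integers > 1 with 33787 not a perfect square). To show equality we compute the minimal polynomial of γ. From γ = √113 + √299: γ^2 = 113 + 2√(33787) + 299 = 412 + 2√(33787), so γ^2 - 412 = 2√(33787); squaring, (γ^2 - 412)^2 = 4·33787, i.e. γ^4 - 824γ^2 + 169744 - 135148 = 0, i.e. γ^4 - 824γ^2 + 34596 = 0. So γ is a root of x^4 - 824x^2 + 34596. This polynomial is irreducible over Q: it has no rational root (each ±√113 ± √299 is irrational), and any factorization into two quadratics over Q would force √(33787) ∈ Q (pairing opposite roots) or √113, √299 ∈ Q (other pairings), all impossible. Hence [Q(γ):Q] = 4 = [Q(√113, √299):Q], so Q(γ) = Q(√113, √299).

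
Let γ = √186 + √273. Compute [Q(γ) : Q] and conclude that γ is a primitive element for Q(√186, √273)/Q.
[Q(γ) : Q] = 4 (equivalently, Q(γ) = Q(√186, √273))

Obviously Q(γ) ⊆ Q(√186, √273), and [Q(√186, √273):Q] = 4 (since 186, 273 are distinct squarefree integers > 1 with 50778 not a perfect square). To show equality we compute the minimal polynomial of γ. From γ = √186 + √273: γ^2 = 186 + 2√(50778) + 273 = 459 + 2√(50778), so γ^2 - 459 = 2√(50778); squaring, (γ^2 - 459)^2 = 4·50778, i.e. γ^4 - 918γ^2 + 210681 - 203112 = 0, i.e. γ^4 - 918γ^2 + 7569 = 0. So γ is a root of x^4 - 918x^2 + 7569. This polynomial is irreducible over Q: it has no rational root (each ±√186 ± √273 is irrational), and any factorization into two quadratics over Q would force √(50778) ∈ Q (pairing opposite roots) or √186, √273 ∈ Q (other pairings), all impossible. Hence [Q(γ):Q] = 4 = [Q(√186, √273):Q], so Q(γ) = Q(√186, √273).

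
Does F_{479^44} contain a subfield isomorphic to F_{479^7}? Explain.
No: F_{479^7} is not a subfield of F_{479^44}

F_{p^m} embeds in F_{p^n} iff m | n. Here 7 ∤ 44 (since 44 = 6·7 + 2 with remainder 2 ≠ 0), so F_{479^7} is not a subfield of F_{479^44}. Equivalently: if it were, the tower law would give 7 = [F_{479^7}:F_479] dividing [F_{479^44}:F_479] = 44, contradiction.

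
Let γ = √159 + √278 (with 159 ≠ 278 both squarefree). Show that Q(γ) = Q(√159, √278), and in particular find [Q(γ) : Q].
[Q(γ) : Q] = 4 (equivalently, Q(γ) = Q(√159, √278))

Obviously Q(γ) ⊆ Q(√159, √278), and [Q(√159, √278):Q] = 4 (since 159, 278 are distinct squarefree integers > 1 with 44202 not a perfect square). To show equality we compute the minimal polynomial of γ. From γ = √159 + √278: γ^2 = 159 + 2√(44202) + 278 = 437 + 2√(44202), so γ^2 - 437 = 2√(44202); squaring, (γ^2 - 437)^2 = 4·44202, i.e. γ^4 - 874γ^2 + 190969 - 176808 = 0, i.e. γ^4 - 874γ^2 + 14161 = 0. So γ is a root of x^4 - 874x^2 + 14161. This polynomial is irreducible over Q: it has no rational root (each ±√159 ± √278 is irrational), and any factorization into two quadratics over Q would force √(44202) ∈ Q (pairing opposite roots) or √159, √278 ∈ Q (other pairings), all impossible. Hence [Q(γ):Q] = 4 = [Q(√159, √278):Q], so Q(γ) = Q(√159, √278).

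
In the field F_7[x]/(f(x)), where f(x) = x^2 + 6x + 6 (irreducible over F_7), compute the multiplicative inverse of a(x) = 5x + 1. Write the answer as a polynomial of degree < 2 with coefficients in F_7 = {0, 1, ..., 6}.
a(x)^(-1) ≡ x + 3 (mod f(x))

Since f is irreducible over F_7, F_7[x]/(f) is a field and a(x) ≠ 0 has an inverse. Apply the extended Euclidean algorithm to f(x) and a(x) in F_7[x]: f(x) = (3x + 2)·a(x) + (4). The last nonzero remainder is the constant 4 = gcd(f, a) in F_7. Back-substituting through the division chain expresses 4 = s(x)·a(x) + t(x)·f(x) with s(x) ≡ 4x + 5 (mod f), so (4x + 5)·a(x) ≡ 4 (mod f). Multiplying by 4^(-1) ≡ 2 in F_7 gives a(x)^(-1) ≡ 2·(4x + 5) ≡ x + 3 (mod f). Check: (5x + 1)·(x + 3) = 5x^2 + 2x + 3 ≡ 1 (mod x^2 + 6x + 6).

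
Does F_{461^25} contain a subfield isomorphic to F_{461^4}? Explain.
No: F_{461^4} is not a subfield of F_{461^25}

F_{p^m} embeds in F_{p^n} iff m | n. Here 4 ∤ 25 (since 25 = 6·4 + 1 with remainder 1 ≠ 0), so F_{461^4} is not a subfield of F_{461^25}. Equivalently: if it were, the tower law would give 4 = [F_{461^4}:F_461] dividing [F_{461^25}:F_461] = 25, contradiction.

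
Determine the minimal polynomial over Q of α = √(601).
m_α(x) = x^2 - 601

α satisfies α^2 - 601 = 0, so x^2 - 601 annihilates α. Since d = 601 is squarefree and ≠ 1, it is not a perfect square in Q, so x^2 - 601 has no rational root and is therefore irreducible over Q (a degree-2 polynomial over a field is irreducible iff it has no root). Hence m_α(x) = x^2 - 601.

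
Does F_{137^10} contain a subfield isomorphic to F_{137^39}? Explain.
No: F_{137^39} is not a subfield of F_{137^10}

F_{p^m} embeds in F_{p^n} iff m | n. Here 39 ∤ 10 (since 10 = 0·39 + 10 with remainder 10 ≠ 0), so F_{137^39} is not a subfield of F_{137^10}. Equivalently: if it were, the tower law would give 39 = [F_{137^39}:F_137] dividing [F_{137^10}:F_137] = 10, contradiction.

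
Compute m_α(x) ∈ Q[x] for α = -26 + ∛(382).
m_α(x) = x^3 + 78x^2 + 2028x + 17194

Set β = α + 26 = ∛(382), so β^3 = 382. Then (α + 26)^3 - 382 = 0, i.e. α is a root of g(x) = (x + 26)^3 - 382 = x^3 + 78x^2 + 2028x + 17194. Since g(x) = h(x + 26) where h(x) = x^3 - 382, and h is irreducible over Q (because 382 is not a perfect cube, so h has no rational root, and a monic cubic with no rational root is irreducible), g is also irreducible (irreducibility is preserved under the substitution x → x + 26). Hence m_α(x) = x^3 + 78x^2 + 2028x + 17194.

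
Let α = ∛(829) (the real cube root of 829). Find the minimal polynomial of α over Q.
m_α(x) = x^3 - 829

α satisfies α^3 = 829, so x^3 - 829 annihilates α. By the rational root test, a rational root p/q (in lowest terms) of x^3 - 829 would satisfy p^3 = 829 q^3, forcing q = 1 and p^3 = 829; but 829 is not a perfect cube, contradiction. A monic cubic over Q with no rational root is irreducible (any nontrivial factorization would include a linear factor). Hence x^3 - 829 is the minimal polynomial of α, and in particular [Q(α):Q] = 3.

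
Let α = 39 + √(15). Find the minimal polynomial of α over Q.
m_α(x) = x^2 - 78x + 1506

From α - 39 = √(15), squaring gives (α - 39)^2 = 15, i.e. α^2 - 78α + 1521 = 15, so α^2 - 78α + 1506 = 0. The discriminant of x^2 - 78x + 1506 is (-78)^2 - 4·(1506) = 6084 - 6024 = 60, and 4·(15) is not a perfect square in Q since 15 is squarefree and ≠ 1. Hence x^2 - 78x + 1506 is irreducible over Q and is the minimal polynomial of α.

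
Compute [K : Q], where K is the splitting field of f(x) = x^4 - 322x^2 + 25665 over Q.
[K : Q] = 4

Solving the quadratic in x^2: x^2 = (322 ± √(322^2 - 4·25665))/2 = (322 ± √1024)/2 = (322 ± 32)/2, giving x^2 = 177 or x^2 = 145. So f(x) = (x^2 - 177)(x^2 - 145) and the roots of f are ±√177, ±√145. Hence the splitting field is K = Q(√177, √145). Since 177 and 145 are distinct squarefree integers > 1, their product 25665 is not a perfect square, so √145 ∉ Q(√177). By the tower law [K:Q] = [Q(√177,√145):Q(√177)] · [Q(√177):Q] = 2 · 2 = 4.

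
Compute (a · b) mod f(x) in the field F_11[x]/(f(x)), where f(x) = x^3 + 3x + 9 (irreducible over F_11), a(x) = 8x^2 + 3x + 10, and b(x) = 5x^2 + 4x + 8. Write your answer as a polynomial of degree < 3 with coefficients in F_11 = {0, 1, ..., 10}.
a · b ≡ 6x^2 + 3x + 9 (mod f(x))

Multiply in F_11[x]: a(x)·b(x) = (8x^2 + 3x + 10)·(5x^2 + 4x + 8) = 7x^4 + 3x^3 + 5x^2 + 9x + 3. This has degree ≥ 3, so divide by f(x) over F_11: 7x^4 + 3x^3 + 5x^2 + 9x + 3 = (7x + 3)·(x^3 + 3x + 9) + (6x^2 + 3x + 9). Hence a·b ≡ 6x^2 + 3x + 9 (mod f). (F_11[x]/(f) is a field with 11^3 = 1331 elements since f is irreducible of degree 3.)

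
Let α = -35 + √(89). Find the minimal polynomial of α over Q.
m_α(x) = x^2 + 70x + 1136

From α + 35 = √(89), squaring gives (α + 35)^2 = 89, i.e. α^2 + 70α + 1225 = 89, so α^2 + 70α + 1136 = 0. The discriminant of x^2 + 70x + 1136 is (70)^2 - 4·(1136) = 4900 - 4544 = 356, and 4·(89) is not a perfect square in Q since 89 is squarefree and ≠ 1. Hence x^2 + 70x + 1136 is irreducible over Q and is the minimal polynomial of α.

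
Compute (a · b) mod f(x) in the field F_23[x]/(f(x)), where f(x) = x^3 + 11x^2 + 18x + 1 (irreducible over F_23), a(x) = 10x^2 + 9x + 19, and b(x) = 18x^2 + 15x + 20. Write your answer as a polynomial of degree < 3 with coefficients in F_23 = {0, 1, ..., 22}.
a · b ≡ 7x^2 + 18x + 1 (mod f(x))

Multiply in F_23[x]: a(x)·b(x) = (10x^2 + 9x + 19)·(18x^2 + 15x + 20) = 19x^4 + 13x^3 + 10x^2 + 5x + 12. This has degree ≥ 3, so divide by f(x) over F_23: 19x^4 + 13x^3 + 10x^2 + 5x + 12 = (19x + 11)·(x^3 + 11x^2 + 18x + 1) + (7x^2 + 18x + 1). Hence a·b ≡ 7x^2 + 18x + 1 (mod f). (F_23[x]/(f) is a field with 23^3 = 12167 elements since f is irreducible of degree 3.)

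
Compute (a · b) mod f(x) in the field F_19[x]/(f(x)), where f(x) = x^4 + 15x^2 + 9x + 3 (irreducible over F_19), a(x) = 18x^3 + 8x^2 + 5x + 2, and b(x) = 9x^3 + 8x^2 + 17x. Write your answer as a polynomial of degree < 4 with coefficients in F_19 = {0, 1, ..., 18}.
a · b ≡ 18x^3 + 4x^2 + 3x + 3 (mod f(x))

Multiply in F_19[x]: a(x)·b(x) = (18x^3 + 8x^2 + 5x + 2)·(9x^3 + 8x^2 + 17x) = 10x^6 + 7x^5 + 16x^4 + 4x^3 + 6x^2 + 15x. This has degree ≥ 4, so divide by f(x) over F_19: 10x^6 + 7x^5 + 16x^4 + 4x^3 + 6x^2 + 15x = (10x^2 + 7x + 18)·(x^4 + 15x^2 + 9x + 3) + (18x^3 + 4x^2 + 3x + 3). Hence a·b ≡ 18x^3 + 4x^2 + 3x + 3 (mod f). (F_19[x]/(f) is a field with 19^4 = 130321 elements since f is irreducible of degree 4.)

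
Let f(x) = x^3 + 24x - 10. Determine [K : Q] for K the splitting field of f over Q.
[K : Q] = 6

By the rational root test, any rational root of the monic integer polynomial f(x) = x^3 + 24x - 10 must be an integer dividing the constant term -10, i.e. one of ±{1, 2, 5, 10}. Evaluating: f(1) = 15, f(-1) = -35, f(2) = 46, f(-2) = -66, f(5) = 235, f(-5) = -255, f(10) = 1230, f(-10) = -1250; none is 0, so f has no rational root and is therefore irreducible over Q (a cubic with no linear factor over a field is irreducible). For an irreducible cubic, the Galois group is A_3 or S_3 according as the discriminant disc(f) = -4a^3 - 27b^2 = -4·(24)^3 - 27·(-10)^2 = -57996 is or is not a square in Q. Here disc(f) = -57996 is not a perfect square in Q, so the Galois group of f over Q is not contained in A_3 and must be all of S_3. The splitting field has degree |S_3| = 6 over Q, so [K : Q] = 6.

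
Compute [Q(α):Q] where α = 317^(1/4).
[Q(α):Q] = 4

α is a root of x^4 - 317. By Eisenstein's criterion at the prime p = 317 (which divides the constant term 317 but p^2 = 100489 does not, since 317 is squarefree), x^4 - 317 is irreducible over Q. Hence [Q(α):Q] = 4.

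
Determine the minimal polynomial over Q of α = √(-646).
m_α(x) = x^2 + 646

α satisfies α^2 + 646 = 0, so x^2 + 646 annihilates α. Since d = -646 is squarefree and ≠ 1, it is not a perfect square in Q, so x^2 + 646 has no rational root and is therefore irreducible over Q (a degree-2 polynomial over a field is irreducible iff it has no root). Hence m_α(x) = x^2 + 646.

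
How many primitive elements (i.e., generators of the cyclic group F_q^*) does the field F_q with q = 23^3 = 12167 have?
There are φ(12166) = 4680 primitive elements

F_q^* is cyclic of order q - 1 = 12166. A cyclic group of order m has exactly φ(m) generators. Here m = 12166 = 2 · 7 · 11 · 79, so the number of primitive elements is φ(12166) = 4680.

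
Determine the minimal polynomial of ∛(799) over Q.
m_α(x) = x^3 - 799

α satisfies α^3 = 799, so x^3 - 799 annihilates α. By the rational root test, a rational root p/q (in lowest terms) of x^3 - 799 would satisfy p^3 = 799 q^3, forcing q = 1 and p^3 = 799; but 799 is not a perfect cube, contradiction. A monic cubic over Q with no rational root is irreducible (any nontrivial factorization would include a linear factor). Hence x^3 - 799 is the minimal polynomial of α, and in particular [Q(α):Q] = 3.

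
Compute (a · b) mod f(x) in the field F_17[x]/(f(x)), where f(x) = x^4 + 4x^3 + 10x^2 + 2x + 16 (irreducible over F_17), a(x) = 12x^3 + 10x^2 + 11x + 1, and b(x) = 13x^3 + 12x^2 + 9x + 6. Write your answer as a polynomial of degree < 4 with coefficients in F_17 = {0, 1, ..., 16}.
a · b ≡ 16x^3 + 5x^2 + 13 (mod f(x))

Multiply in F_17[x]: a(x)·b(x) = (12x^3 + 10x^2 + 11x + 1)·(13x^3 + 12x^2 + 9x + 6) = 3x^6 + 2x^5 + 14x^4 + x^3 + x^2 + 7x + 6. This has degree ≥ 4, so divide by f(x) over F_17: 3x^6 + 2x^5 + 14x^4 + x^3 + x^2 + 7x + 6 = (3x^2 + 7x + 7)·(x^4 + 4x^3 + 10x^2 + 2x + 16) + (16x^3 + 5x^2 + 13). Hence a·b ≡ 16x^3 + 5x^2 + 13 (mod f). (F_17[x]/(f) is a field with 17^4 = 83521 elements since f is irreducible of degree 4.)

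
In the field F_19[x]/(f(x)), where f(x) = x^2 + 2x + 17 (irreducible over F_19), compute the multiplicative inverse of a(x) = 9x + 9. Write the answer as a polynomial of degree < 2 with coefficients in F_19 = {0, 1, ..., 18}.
a(x)^(-1) ≡ 12x + 12 (mod f(x))

Since f is irreducible over F_19, F_19[x]/(f) is a field and a(x) ≠ 0 has an inverse. Apply the extended Euclidean algorithm to f(x) and a(x) in F_19[x]: f(x) = (17x + 17)·a(x) + (16). The last nonzero remainder is the constant 16 = gcd(f, a) in F_19. Back-substituting through the division chain expresses 16 = s(x)·a(x) + t(x)·f(x) with s(x) ≡ 2x + 2 (mod f), so (2x + 2)·a(x) ≡ 16 (mod f). Multiplying by 16^(-1) ≡ 6 in F_19 gives a(x)^(-1) ≡ 6·(2x + 2) ≡ 12x + 12 (mod f). Check: (9x + 9)·(12x + 12) = 13x^2 + 7x + 13 ≡ 1 (mod x^2 + 2x + 17).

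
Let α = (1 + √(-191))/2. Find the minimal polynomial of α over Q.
m_α(x) = x^2 - x + 48

From 2α - 1 = √(-191), squaring gives (2α - 1)^2 = -191, i.e. 4α^2 - 4α + 1 = -191, so α^2 - α + (1 + 191)/4 = 0. Since -191 ≡ 1 (mod 4), (1 + 191)/4 = 48 ∈ Z. The polynomial x^2 - x + 48 has discriminant 1 - 4·(48) = -191, which is not a perfect square in Q (d = -191 is squarefree and ≠ 1), so x^2 - x + 48 is irreducible over Q. It is the minimal polynomial of α.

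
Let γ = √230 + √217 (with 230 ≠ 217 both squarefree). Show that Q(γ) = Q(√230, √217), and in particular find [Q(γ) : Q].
[Q(γ) : Q] = 4 (equivalently, Q(γ) = Q(√230, √217))

Obviously Q(γ) ⊆ Q(√230, √217), and [Q(√230, √217):Q] = 4 (since 230, 217 are distinct squarefree integers > 1 with 49910 not a perfect square). To show equality we compute the minimal polynomial of γ. From γ = √230 + √217: γ^2 = 230 + 2√(49910) + 217 = 447 + 2√(49910), so γ^2 - 447 = 2√(49910); squaring, (γ^2 - 447)^2 = 4·49910, i.e. γ^4 - 894γ^2 + 199809 - 199640 = 0, i.e. γ^4 - 894γ^2 + 169 = 0. So γ is a root of x^4 - 894x^2 + 169. This polynomial is irreducible over Q: it has no rational root (each ±√230 ± √217 is irrational), and any factorization into two quadratics over Q would force √(49910) ∈ Q (pairing opposite roots) or √230, √217 ∈ Q (other pairings), all impossible. Hence [Q(γ):Q] = 4 = [Q(√230, √217):Q], so Q(γ) = Q(√230, √217).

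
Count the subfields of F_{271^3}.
F_{271^3} has 2 subfields

The subfields of F_{p^n} are exactly the fields F_{p^d} for d | n (each is the fixed field of the unique index-d subgroup of Gal(F_{p^n}/F_p) ≅ Z/nZ). The divisors of n = 3 are {1, 3}, giving 2 subfields: F_{271^1}, F_{271^3}.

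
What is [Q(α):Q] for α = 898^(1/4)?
[Q(α):Q] = 4

α is a root of x^4 - 898. By Eisenstein's criterion at the prime p = 2 (which divides the constant term 898 but p^2 = 4 does not, since 898 is squarefree), x^4 - 898 is irreducible over Q. Hence [Q(α):Q] = 4.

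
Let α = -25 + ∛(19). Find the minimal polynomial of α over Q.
m_α(x) = x^3 + 75x^2 + 1875x + 15606

Set β = α + 25 = ∛(19), so β^3 = 19. Then (α + 25)^3 - 19 = 0, i.e. α is a root of g(x) = (x + 25)^3 - 19 = x^3 + 75x^2 + 1875x + 15606. Since g(x) = h(x + 25) where h(x) = x^3 - 19, and h is irreducible over Q (because 19 is not a perfect cube, so h has no rational root, and a monic cubic with no rational root is irreducible), g is also irreducible (irreducibility is preserved under the substitution x → x + 25). Hence m_α(x) = x^3 + 75x^2 + 1875x + 15606.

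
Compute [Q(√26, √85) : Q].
[Q(√26, √85) : Q] = 4

[Q(√26):Q] = 2 (min poly x^2 - 26, irreducible since 26 is squarefree > 1). For the top step, suppose √85 ∈ Q(√26), say √85 = c + d√26 with c, d ∈ Q. Squaring: 85 = c^2 + 26d^2 + 2cd√26. Since √26 ∉ Q this forces 2cd = 0. If d = 0 then √85 = c ∈ Q, contradicting 85 squarefree > 1. If c = 0 then 85 = 26d^2, so 26·85 = (26d)^2 is a perfect square in Q — but 26·85 = 2210 is not a perfect square (since 26 and 85 are distinct squarefree integers). Contradiction. Hence √85 ∉ Q(√26), so x^2 - 85 stays irreducible over Q(√26) and [Q(√26, √85) : Q(√26)] = 2. By the tower law, [Q(√26, √85) : Q] = 2 · 2 = 4.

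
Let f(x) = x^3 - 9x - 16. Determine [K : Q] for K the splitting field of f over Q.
[K : Q] = 6

By the rational root test, any rational root of the monic integer polynomial f(x) = x^3 - 9x - 16 must be an integer dividing the constant term -16, i.e. one of ±{1, 2, 4, 8, 16}. Evaluating: f(1) = -24, f(-1) = -8, f(2) = -26, f(-2) = -6, f(4) = 12, f(-4) = -44, f(8) = 424, f(-8) = -456, f(16) = 3936, f(-16) = -3968; none is 0, so f has no rational root and is therefore irreducible over Q (a cubic with no linear factor over a field is irreducible). For an irreducible cubic, the Galois group is A_3 or S_3 according as the discriminant disc(f) = -4a^3 - 27b^2 = -4·(-9)^3 - 27·(-16)^2 = -3996 is or is not a square in Q. Here disc(f) = -3996 is not a perfect square in Q, so the Galois group of f over Q is not contained in A_3 and must be all of S_3. The splitting field has degree |S_3| = 6 over Q, so [K : Q] = 6.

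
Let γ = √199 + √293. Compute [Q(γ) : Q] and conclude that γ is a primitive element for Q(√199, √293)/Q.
[Q(γ) : Q] = 4 (equivalently, Q(γ) = Q(√199, √293))

Obviously Q(γ) ⊆ Q(√199, √293), and [Q(√199, √293):Q] = 4 (since 199, 293 are distinct squarefree integers > 1 with 58307 not a perfect square). To show equality we compute the minimal polynomial of γ. From γ = √199 + √293: γ^2 = 199 + 2√(58307) + 293 = 492 + 2√(58307), so γ^2 - 492 = 2√(58307); squaring, (γ^2 - 492)^2 = 4·58307, i.e. γ^4 - 984γ^2 + 242064 - 233228 = 0, i.e. γ^4 - 984γ^2 + 8836 = 0. So γ is a root of x^4 - 984x^2 + 8836. This polynomial is irreducible over Q: it has no rational root (each ±√199 ± √293 is irrational), and any factorization into two quadratics over Q would force √(58307) ∈ Q (pairing opposite roots) or √199, √293 ∈ Q (other pairings), all impossible. Hence [Q(γ):Q] = 4 = [Q(√199, √293):Q], so Q(γ) = Q(√199, √293).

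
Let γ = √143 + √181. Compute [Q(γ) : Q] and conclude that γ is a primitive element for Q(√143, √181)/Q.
[Q(γ) : Q] = 4 (equivalently, Q(γ) = Q(√143, √181))

Obviously Q(γ) ⊆ Q(√143, √181), and [Q(√143, √181):Q] = 4 (since 143, 181 are distinct squarefree integers > 1 with 25883 not a perfect square). To show equality we compute the minimal polynomial of γ. From γ = √143 + √181: γ^2 = 143 + 2√(25883) + 181 = 324 + 2√(25883), so γ^2 - 324 = 2√(25883); squaring, (γ^2 - 324)^2 = 4·25883, i.e. γ^4 - 648γ^2 + 104976 - 103532 = 0, i.e. γ^4 - 648γ^2 + 1444 = 0. So γ is a root of x^4 - 648x^2 + 1444. This polynomial is irreducible over Q: it has no rational root (each ±√143 ± √181 is irrational), and any factorization into two quadratics over Q would force √(25883) ∈ Q (pairing opposite roots) or √143, √181 ∈ Q (other pairings), all impossible. Hence [Q(γ):Q] = 4 = [Q(√143, √181):Q], so Q(γ) = Q(√143, √181).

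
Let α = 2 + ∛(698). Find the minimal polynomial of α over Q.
m_α(x) = x^3 - 6x^2 + 12x - 706

Set β = α - 2 = ∛(698), so β^3 = 698. Then (α - 2)^3 - 698 = 0, i.e. α is a root of g(x) = (x - 2)^3 - 698 = x^3 - 6x^2 + 12x - 706. Since g(x) = h(x - 2) where h(x) = x^3 - 698, and h is irreducible over Q (because 698 is not a perfect cube, so h has no rational root, and a monic cubic with no rational root is irreducible), g is also irreducible (irreducibility is preserved under the substitution x → x - 2). Hence m_α(x) = x^3 - 6x^2 + 12x - 706.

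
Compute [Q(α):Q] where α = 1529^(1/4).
[Q(α):Q] = 4

α is a root of x^4 - 1529. By Eisenstein's criterion at the prime p = 11 (which divides the constant term 1529 but p^2 = 121 does not, since 1529 is squarefree), x^4 - 1529 is irreducible over Q. Hence [Q(α):Q] = 4.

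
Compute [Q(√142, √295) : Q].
[Q(√142, √295) : Q] = 4

[Q(√142):Q] = 2 (min poly x^2 - 142, irreducible since 142 is squarefree > 1). For the top step, suppose √295 ∈ Q(√142), say √295 = c + d√142 with c, d ∈ Q. Squaring: 295 = c^2 + 142d^2 + 2cd√142. Since √142 ∉ Q this forces 2cd = 0. If d = 0 then √295 = c ∈ Q, contradicting 295 squarefree > 1. If c = 0 then 295 = 142d^2, so 142·295 = (142d)^2 is a perfect square in Q — but 142·295 = 41890 is not a perfect square (since 142 and 295 are distinct squarefree integers). Contradiction. Hence √295 ∉ Q(√142), so x^2 - 295 stays irreducible over Q(√142) and [Q(√142, √295) : Q(√142)] = 2. By the tower law, [Q(√142, √295) : Q] = 2 · 2 = 4.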